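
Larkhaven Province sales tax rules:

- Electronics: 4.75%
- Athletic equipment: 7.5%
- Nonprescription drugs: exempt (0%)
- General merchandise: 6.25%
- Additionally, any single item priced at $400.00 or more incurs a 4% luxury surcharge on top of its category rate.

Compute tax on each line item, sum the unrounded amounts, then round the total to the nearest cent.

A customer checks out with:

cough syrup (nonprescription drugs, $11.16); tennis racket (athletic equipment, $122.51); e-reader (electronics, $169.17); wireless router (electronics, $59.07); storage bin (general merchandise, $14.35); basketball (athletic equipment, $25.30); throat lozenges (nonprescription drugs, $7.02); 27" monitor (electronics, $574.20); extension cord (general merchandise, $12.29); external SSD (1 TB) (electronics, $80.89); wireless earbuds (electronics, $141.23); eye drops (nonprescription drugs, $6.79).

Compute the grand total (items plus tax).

Cough syrup $11.16: nonprescription drugs → 0% → $0.00
Tennis racket $122.51: athletic equipment → 7.5% → $9.18825
E-reader $169.17: electronics → 4.75% → $8.035575
Wireless router $59.07: electronics → 4.75% → $2.805825
Storage bin $14.35: general merchandise → 6.25% → $0.896875
Basketball $25.30: athletic equipment → 7.5% → $1.8975
Throat lozenges $7.02: nonprescription drugs → 0% → $0.00
27" monitor $574.20: electronics → 4.75% + 4% surcharge = 8.75% → $50.2425
Extension cord $12.29: general merchandise → 6.25% → $0.768125
External SSD (1 TB) $80.89: electronics → 4.75% → $3.842275
Wireless earbuds $141.23: electronics → 4.75% → $6.708425
Eye drops $6.79: nonprescription drugs → 0% → $0.00
Subtotal = $1223.98; unrounded tax = $84.38535 → $84.39; total due = $1308.37

$1308.37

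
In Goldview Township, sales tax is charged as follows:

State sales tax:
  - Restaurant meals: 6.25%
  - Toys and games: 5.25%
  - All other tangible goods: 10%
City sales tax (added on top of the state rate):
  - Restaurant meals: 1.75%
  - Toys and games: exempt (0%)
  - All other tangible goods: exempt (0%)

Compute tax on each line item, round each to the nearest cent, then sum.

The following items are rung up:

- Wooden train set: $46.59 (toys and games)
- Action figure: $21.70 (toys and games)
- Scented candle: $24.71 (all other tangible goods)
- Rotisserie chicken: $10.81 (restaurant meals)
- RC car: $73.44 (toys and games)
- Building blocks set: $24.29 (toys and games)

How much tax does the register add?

Wooden train set $46.59: toys and games → 5.25% + 0% city = 5.25% → $2.45
Action figure $21.70: toys and games → 5.25% + 0% city = 5.25% → $1.14
Scented candle $24.71: all other tangible goods → 10% + 0% city = 10% → $2.47
Rotisserie chicken $10.81: restaurant meals → 6.25% + 1.75% city = 8% → $0.86
RC car $73.44: toys and games → 5.25% + 0% city = 5.25% → $3.86
Building blocks set $24.29: toys and games → 5.25% + 0% city = 5.25% → $1.28
Total tax = $2.45 + $1.14 + $2.47 + $0.86 + $3.86 + $1.28 = $12.06

$12.06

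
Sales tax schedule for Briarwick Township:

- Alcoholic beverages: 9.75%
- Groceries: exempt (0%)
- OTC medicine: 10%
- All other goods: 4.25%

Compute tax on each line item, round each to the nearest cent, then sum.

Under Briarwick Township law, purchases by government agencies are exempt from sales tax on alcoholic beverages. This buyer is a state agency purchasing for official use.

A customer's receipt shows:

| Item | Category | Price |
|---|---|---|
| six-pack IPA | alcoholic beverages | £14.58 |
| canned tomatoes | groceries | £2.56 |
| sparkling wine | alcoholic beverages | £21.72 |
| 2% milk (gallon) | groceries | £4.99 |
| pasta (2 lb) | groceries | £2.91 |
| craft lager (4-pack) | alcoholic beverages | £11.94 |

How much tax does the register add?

£0.00

Six-pack IPA £14.58: alcoholic beverages, buyer-exempt → 0% → £0.00
Canned tomatoes £2.56: groceries → 0% → £0.00
Sparkling wine £21.72: alcoholic beverages, buyer-exempt → 0% → £0.00
2% milk (gallon) £4.99: groceries → 0% → £0.00
Pasta (2 lb) £2.91: groceries → 0% → £0.00
Craft lager (4-pack) £11.94: alcoholic beverages, buyer-exempt → 0% → £0.00
Total tax = £0.00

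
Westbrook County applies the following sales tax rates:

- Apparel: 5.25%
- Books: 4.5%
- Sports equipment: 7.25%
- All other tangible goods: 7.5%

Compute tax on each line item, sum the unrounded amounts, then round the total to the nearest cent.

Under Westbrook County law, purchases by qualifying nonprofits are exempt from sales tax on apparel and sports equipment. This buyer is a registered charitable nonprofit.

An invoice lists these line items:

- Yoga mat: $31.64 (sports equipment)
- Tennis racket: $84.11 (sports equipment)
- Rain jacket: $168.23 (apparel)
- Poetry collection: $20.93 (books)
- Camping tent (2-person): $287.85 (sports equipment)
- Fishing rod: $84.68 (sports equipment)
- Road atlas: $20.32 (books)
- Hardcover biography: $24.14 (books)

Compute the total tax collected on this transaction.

$2.94

Yoga mat $31.64: sports equipment, buyer-exempt → 0% → $0.00
Tennis racket $84.11: sports equipment, buyer-exempt → 0% → $0.00
Rain jacket $168.23: apparel, buyer-exempt → 0% → $0.00
Poetry collection $20.93: books → 4.5% → $0.94185
Camping tent (2-person) $287.85: sports equipment, buyer-exempt → 0% → $0.00
Fishing rod $84.68: sports equipment, buyer-exempt → 0% → $0.00
Road atlas $20.32: books → 4.5% → $0.9144
Hardcover biography $24.14: books → 4.5% → $1.0863
Unrounded tax sum = $2.94255 → $2.94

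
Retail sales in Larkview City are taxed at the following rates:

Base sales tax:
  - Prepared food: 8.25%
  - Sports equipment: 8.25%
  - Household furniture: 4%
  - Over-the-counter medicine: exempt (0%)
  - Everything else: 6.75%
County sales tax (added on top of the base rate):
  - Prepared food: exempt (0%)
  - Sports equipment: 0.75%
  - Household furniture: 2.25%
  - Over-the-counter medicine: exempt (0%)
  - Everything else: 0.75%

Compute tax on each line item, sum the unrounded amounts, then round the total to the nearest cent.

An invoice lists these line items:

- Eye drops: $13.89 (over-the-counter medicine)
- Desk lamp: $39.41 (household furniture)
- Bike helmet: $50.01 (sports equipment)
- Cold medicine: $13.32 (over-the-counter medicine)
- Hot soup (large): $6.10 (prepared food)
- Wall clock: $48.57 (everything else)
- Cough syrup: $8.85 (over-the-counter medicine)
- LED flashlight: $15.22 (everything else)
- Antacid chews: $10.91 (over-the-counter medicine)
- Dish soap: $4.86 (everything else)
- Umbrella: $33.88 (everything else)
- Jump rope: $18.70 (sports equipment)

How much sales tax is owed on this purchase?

$16.84

Eye drops $13.89: over-the-counter medicine → 0% + 0% county = 0% → $0.00
Desk lamp $39.41: household furniture → 4% + 2.25% county = 6.25% → $2.463125
Bike helmet $50.01: sports equipment → 8.25% + 0.75% county = 9% → $4.5009
Cold medicine $13.32: over-the-counter medicine → 0% + 0% county = 0% → $0.00
Hot soup (large) $6.10: prepared food → 8.25% + 0% county = 8.25% → $0.50325
Wall clock $48.57: everything else → 6.75% + 0.75% county = 7.5% → $3.64275
Cough syrup $8.85: over-the-counter medicine → 0% + 0% county = 0% → $0.00
LED flashlight $15.22: everything else → 6.75% + 0.75% county = 7.5% → $1.1415
Antacid chews $10.91: over-the-counter medicine → 0% + 0% county = 0% → $0.00
Dish soap $4.86: everything else → 6.75% + 0.75% county = 7.5% → $0.3645
Umbrella $33.88: everything else → 6.75% + 0.75% county = 7.5% → $2.541
Jump rope $18.70: sports equipment → 8.25% + 0.75% county = 9% → $1.683
Unrounded tax sum = $16.840025 → $16.84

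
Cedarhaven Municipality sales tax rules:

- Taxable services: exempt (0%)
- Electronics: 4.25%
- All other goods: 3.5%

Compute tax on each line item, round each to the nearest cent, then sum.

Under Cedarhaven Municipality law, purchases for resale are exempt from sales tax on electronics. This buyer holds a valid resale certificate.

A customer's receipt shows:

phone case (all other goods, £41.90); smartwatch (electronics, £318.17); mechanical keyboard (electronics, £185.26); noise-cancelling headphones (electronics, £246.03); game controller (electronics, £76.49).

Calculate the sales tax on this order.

£1.47

Phone case £41.90: all other goods → 3.5% → £1.47
Smartwatch £318.17: electronics, buyer-exempt → 0% → £0.00
Mechanical keyboard £185.26: electronics, buyer-exempt → 0% → £0.00
Noise-cancelling headphones £246.03: electronics, buyer-exempt → 0% → £0.00
Game controller £76.49: electronics, buyer-exempt → 0% → £0.00
Total tax = £1.47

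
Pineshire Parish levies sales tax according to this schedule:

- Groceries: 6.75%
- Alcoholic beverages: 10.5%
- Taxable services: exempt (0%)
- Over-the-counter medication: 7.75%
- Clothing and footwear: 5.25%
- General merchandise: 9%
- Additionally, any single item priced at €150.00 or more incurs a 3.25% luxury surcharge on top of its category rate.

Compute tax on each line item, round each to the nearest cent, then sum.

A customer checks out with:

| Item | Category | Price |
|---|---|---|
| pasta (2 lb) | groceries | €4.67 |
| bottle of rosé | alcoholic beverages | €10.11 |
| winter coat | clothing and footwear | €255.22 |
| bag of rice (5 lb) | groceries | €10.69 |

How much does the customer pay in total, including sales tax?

€304.48

Pasta (2 lb) €4.67: groceries → 6.75% → €0.32
Bottle of rosé €10.11: alcoholic beverages → 10.5% → €1.06
Winter coat €255.22: clothing and footwear → 5.25% + 3.25% surcharge = 8.5% → €21.69
Bag of rice (5 lb) €10.69: groceries → 6.75% → €0.72
Subtotal = €280.69; tax = €23.79; total due = €304.48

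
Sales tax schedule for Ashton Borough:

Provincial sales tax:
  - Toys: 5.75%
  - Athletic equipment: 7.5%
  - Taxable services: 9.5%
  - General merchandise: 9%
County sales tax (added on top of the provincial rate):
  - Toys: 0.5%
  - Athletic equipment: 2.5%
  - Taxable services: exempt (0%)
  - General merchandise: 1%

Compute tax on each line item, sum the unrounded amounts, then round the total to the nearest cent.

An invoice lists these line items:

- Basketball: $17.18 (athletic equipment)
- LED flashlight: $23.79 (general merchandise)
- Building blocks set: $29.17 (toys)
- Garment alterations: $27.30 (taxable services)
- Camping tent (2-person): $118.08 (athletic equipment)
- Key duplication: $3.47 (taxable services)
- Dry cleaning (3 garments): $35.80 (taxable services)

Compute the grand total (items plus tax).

Basketball $17.18: athletic equipment → 7.5% + 2.5% county = 10% → $1.718
LED flashlight $23.79: general merchandise → 9% + 1% county = 10% → $2.379
Building blocks set $29.17: toys → 5.75% + 0.5% county = 6.25% → $1.823125
Garment alterations $27.30: taxable services → 9.5% + 0% county = 9.5% → $2.5935
Camping tent (2-person) $118.08: athletic equipment → 7.5% + 2.5% county = 10% → $11.808
Key duplication $3.47: taxable services → 9.5% + 0% county = 9.5% → $0.32965
Dry cleaning (3 garments) $35.80: taxable services → 9.5% + 0% county = 9.5% → $3.401
Subtotal = $254.79; unrounded tax = $24.052275 → $24.05; total due = $278.84

$278.84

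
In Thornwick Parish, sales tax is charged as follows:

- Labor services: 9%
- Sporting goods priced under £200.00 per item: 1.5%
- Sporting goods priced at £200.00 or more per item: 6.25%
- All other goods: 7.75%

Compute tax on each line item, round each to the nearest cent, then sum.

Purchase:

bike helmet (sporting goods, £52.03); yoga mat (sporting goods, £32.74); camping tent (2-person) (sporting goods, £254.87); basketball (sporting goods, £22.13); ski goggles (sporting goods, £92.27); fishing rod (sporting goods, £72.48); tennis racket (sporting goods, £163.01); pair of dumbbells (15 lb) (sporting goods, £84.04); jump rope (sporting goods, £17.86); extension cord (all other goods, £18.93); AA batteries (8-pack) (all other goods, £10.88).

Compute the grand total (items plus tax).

Bike helmet £52.03: sporting goods, under £200.00 → 1.5% → £0.78
Yoga mat £32.74: sporting goods, under £200.00 → 1.5% → £0.49
Camping tent (2-person) £254.87: sporting goods, £200.00 or more → 6.25% → £15.93
Basketball £22.13: sporting goods, under £200.00 → 1.5% → £0.33
Ski goggles £92.27: sporting goods, under £200.00 → 1.5% → £1.38
Fishing rod £72.48: sporting goods, under £200.00 → 1.5% → £1.09
Tennis racket £163.01: sporting goods, under £200.00 → 1.5% → £2.45
Pair of dumbbells (15 lb) £84.04: sporting goods, under £200.00 → 1.5% → £1.26
Jump rope £17.86: sporting goods, under £200.00 → 1.5% → £0.27
Extension cord £18.93: all other goods → 7.75% → £1.47
AA batteries (8-pack) £10.88: all other goods → 7.75% → £0.84
Subtotal = £821.24; tax = £26.29; total due = £847.53

£847.53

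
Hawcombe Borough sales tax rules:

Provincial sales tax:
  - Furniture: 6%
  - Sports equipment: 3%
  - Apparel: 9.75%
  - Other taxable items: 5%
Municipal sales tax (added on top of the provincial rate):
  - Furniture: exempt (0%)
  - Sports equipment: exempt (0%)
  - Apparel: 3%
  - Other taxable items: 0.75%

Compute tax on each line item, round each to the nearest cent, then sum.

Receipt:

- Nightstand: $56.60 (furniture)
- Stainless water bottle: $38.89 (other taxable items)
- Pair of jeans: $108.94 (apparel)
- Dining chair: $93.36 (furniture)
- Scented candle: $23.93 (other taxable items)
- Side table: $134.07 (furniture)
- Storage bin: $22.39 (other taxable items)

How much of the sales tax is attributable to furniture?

$17.04

Nightstand $56.60: furniture → 6% + 0% municipal = 6% → $3.40
Dining chair $93.36: furniture → 6% + 0% municipal = 6% → $5.60
Side table $134.07: furniture → 6% + 0% municipal = 6% → $8.04
Tax on furniture = $3.40 + $5.60 + $8.04 = $17.04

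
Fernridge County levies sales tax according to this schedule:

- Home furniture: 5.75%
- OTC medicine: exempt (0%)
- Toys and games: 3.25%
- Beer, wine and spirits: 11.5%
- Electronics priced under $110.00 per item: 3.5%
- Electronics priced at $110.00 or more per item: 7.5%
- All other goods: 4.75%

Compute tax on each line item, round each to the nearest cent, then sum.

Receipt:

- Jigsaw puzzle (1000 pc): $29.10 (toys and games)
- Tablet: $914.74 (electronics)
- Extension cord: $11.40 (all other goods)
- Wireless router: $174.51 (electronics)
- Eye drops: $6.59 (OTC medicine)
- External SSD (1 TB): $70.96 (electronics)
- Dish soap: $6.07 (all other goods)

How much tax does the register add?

$85.96

Jigsaw puzzle (1000 pc) $29.10: toys and games → 3.25% → $0.95
Tablet $914.74: electronics, $110.00 or more → 7.5% → $68.61
Extension cord $11.40: all other goods → 4.75% → $0.54
Wireless router $174.51: electronics, $110.00 or more → 7.5% → $13.09
Eye drops $6.59: OTC medicine → 0% → $0.00
External SSD (1 TB) $70.96: electronics, under $110.00 → 3.5% → $2.48
Dish soap $6.07: all other goods → 4.75% → $0.29
Total tax = $0.95 + $68.61 + $0.54 + $13.09 + $2.48 + $0.29 = $85.96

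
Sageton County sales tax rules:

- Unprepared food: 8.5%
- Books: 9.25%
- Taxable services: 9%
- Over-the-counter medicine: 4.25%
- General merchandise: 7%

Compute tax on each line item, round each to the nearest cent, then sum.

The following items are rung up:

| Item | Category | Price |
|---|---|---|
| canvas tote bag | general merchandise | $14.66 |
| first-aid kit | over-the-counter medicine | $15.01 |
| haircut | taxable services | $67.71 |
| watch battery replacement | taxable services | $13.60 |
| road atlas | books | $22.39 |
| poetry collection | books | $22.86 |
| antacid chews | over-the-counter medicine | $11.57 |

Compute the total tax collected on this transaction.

$13.65

Canvas tote bag $14.66: general merchandise → 7% → $1.03
First-aid kit $15.01: over-the-counter medicine → 4.25% → $0.64
Haircut $67.71: taxable services → 9% → $6.09
Watch battery replacement $13.60: taxable services → 9% → $1.22
Road atlas $22.39: books → 9.25% → $2.07
Poetry collection $22.86: books → 9.25% → $2.11
Antacid chews $11.57: over-the-counter medicine → 4.25% → $0.49
Total tax = $1.03 + $0.64 + $6.09 + $1.22 + $2.07 + $2.11 + $0.49 = $13.65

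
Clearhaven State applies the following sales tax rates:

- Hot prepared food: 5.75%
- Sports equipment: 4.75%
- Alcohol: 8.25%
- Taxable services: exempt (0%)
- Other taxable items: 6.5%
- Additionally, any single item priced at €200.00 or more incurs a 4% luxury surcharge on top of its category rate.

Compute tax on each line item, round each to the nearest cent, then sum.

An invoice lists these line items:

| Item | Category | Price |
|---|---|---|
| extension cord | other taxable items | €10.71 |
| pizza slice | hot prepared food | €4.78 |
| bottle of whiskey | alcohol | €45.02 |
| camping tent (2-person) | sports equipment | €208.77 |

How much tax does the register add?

€22.95

Extension cord €10.71: other taxable items → 6.5% → €0.70
Pizza slice €4.78: hot prepared food → 5.75% → €0.27
Bottle of whiskey €45.02: alcohol → 8.25% → €3.71
Camping tent (2-person) €208.77: sports equipment → 4.75% + 4% surcharge = 8.75% → €18.27
Total tax = €0.70 + €0.27 + €3.71 + €18.27 = €22.95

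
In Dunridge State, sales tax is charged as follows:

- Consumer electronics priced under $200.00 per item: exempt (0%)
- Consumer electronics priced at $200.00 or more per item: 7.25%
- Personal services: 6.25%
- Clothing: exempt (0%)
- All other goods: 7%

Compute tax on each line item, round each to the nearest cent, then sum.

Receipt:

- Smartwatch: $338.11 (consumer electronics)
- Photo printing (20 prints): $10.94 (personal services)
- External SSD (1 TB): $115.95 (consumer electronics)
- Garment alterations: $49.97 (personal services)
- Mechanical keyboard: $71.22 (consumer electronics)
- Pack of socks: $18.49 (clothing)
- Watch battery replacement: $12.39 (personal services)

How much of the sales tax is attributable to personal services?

$4.57

Photo printing (20 prints) $10.94: personal services → 6.25% → $0.68
Garment alterations $49.97: personal services → 6.25% → $3.12
Watch battery replacement $12.39: personal services → 6.25% → $0.77
Tax on personal services = $0.68 + $3.12 + $0.77 = $4.57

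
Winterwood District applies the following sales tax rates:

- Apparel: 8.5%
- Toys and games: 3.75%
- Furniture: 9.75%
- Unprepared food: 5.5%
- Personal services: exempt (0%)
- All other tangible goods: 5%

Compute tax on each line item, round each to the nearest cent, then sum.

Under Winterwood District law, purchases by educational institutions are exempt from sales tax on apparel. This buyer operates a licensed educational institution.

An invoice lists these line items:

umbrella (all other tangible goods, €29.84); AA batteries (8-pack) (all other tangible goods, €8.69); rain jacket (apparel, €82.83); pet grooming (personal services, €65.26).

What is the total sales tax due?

Umbrella €29.84: all other tangible goods → 5% → €1.49
AA batteries (8-pack) €8.69: all other tangible goods → 5% → €0.43
Rain jacket €82.83: apparel, buyer-exempt → 0% → €0.00
Pet grooming €65.26: personal services → 0% → €0.00
Total tax = €1.49 + €0.43 = €1.92

€1.92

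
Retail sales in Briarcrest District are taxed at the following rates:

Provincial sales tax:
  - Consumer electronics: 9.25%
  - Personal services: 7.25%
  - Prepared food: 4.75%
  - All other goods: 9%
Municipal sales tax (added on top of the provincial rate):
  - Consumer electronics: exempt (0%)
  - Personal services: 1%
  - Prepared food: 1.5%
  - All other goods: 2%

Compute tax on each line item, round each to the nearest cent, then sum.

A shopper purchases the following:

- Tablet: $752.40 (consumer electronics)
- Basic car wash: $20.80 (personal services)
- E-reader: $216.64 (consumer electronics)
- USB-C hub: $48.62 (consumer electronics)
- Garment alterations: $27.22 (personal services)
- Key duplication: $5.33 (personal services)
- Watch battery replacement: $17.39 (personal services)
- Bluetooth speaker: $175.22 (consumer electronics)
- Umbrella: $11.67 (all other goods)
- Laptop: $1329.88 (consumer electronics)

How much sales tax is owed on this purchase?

$240.48

Tablet $752.40: consumer electronics → 9.25% + 0% municipal = 9.25% → $69.60
Basic car wash $20.80: personal services → 7.25% + 1% municipal = 8.25% → $1.72
E-reader $216.64: consumer electronics → 9.25% + 0% municipal = 9.25% → $20.04
USB-C hub $48.62: consumer electronics → 9.25% + 0% municipal = 9.25% → $4.50
Garment alterations $27.22: personal services → 7.25% + 1% municipal = 8.25% → $2.25
Key duplication $5.33: personal services → 7.25% + 1% municipal = 8.25% → $0.44
Watch battery replacement $17.39: personal services → 7.25% + 1% municipal = 8.25% → $1.43
Bluetooth speaker $175.22: consumer electronics → 9.25% + 0% municipal = 9.25% → $16.21
Umbrella $11.67: all other goods → 9% + 2% municipal = 11% → $1.28
Laptop $1329.88: consumer electronics → 9.25% + 0% municipal = 9.25% → $123.01
Total tax = $69.60 + $1.72 + $20.04 + $4.50 + $2.25 + $0.44 + $1.43 + $16.21 + $1.28 + $123.01 = $240.48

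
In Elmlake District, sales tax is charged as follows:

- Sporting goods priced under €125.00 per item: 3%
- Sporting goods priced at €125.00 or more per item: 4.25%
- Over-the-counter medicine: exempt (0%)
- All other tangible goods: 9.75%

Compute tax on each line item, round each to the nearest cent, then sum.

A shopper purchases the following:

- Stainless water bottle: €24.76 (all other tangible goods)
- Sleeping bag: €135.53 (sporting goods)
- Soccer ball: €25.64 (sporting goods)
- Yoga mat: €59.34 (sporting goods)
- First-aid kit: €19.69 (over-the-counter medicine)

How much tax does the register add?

€10.72

Stainless water bottle €24.76: all other tangible goods → 9.75% → €2.41
Sleeping bag €135.53: sporting goods, €125.00 or more → 4.25% → €5.76
Soccer ball €25.64: sporting goods, under €125.00 → 3% → €0.77
Yoga mat €59.34: sporting goods, under €125.00 → 3% → €1.78
First-aid kit €19.69: over-the-counter medicine → 0% → €0.00
Total tax = €2.41 + €5.76 + €0.77 + €1.78 = €10.72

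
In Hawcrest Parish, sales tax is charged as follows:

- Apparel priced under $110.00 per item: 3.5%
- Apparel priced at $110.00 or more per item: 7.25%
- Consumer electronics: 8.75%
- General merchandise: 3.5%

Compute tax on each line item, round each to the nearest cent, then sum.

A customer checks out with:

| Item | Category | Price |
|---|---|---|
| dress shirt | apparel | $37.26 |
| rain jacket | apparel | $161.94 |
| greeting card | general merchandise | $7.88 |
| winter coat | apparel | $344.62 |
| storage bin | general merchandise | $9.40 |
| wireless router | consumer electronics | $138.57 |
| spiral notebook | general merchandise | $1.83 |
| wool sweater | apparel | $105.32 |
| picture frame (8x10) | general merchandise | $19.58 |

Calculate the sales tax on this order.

$55.19

Dress shirt $37.26: apparel, under $110.00 → 3.5% → $1.30
Rain jacket $161.94: apparel, $110.00 or more → 7.25% → $11.74
Greeting card $7.88: general merchandise → 3.5% → $0.28
Winter coat $344.62: apparel, $110.00 or more → 7.25% → $24.98
Storage bin $9.40: general merchandise → 3.5% → $0.33
Wireless router $138.57: consumer electronics → 8.75% → $12.12
Spiral notebook $1.83: general merchandise → 3.5% → $0.06
Wool sweater $105.32: apparel, under $110.00 → 3.5% → $3.69
Picture frame (8x10) $19.58: general merchandise → 3.5% → $0.69
Total tax = $1.30 + $11.74 + $0.28 + $24.98 + $0.33 + $12.12 + $0.06 + $3.69 + $0.69 = $55.19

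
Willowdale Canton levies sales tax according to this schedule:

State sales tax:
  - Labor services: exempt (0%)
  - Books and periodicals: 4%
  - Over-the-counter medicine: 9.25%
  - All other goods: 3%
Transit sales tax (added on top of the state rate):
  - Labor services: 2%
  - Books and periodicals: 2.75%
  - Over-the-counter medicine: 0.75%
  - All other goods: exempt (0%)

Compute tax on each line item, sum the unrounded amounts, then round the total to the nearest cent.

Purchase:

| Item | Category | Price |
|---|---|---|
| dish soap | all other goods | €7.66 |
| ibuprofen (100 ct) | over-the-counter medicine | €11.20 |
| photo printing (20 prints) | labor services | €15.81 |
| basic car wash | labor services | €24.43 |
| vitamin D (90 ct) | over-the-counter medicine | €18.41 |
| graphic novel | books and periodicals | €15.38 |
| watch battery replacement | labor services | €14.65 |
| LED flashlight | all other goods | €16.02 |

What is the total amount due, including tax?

€129.37

Dish soap €7.66: all other goods → 3% + 0% transit = 3% → €0.2298
Ibuprofen (100 ct) €11.20: over-the-counter medicine → 9.25% + 0.75% transit = 10% → €1.12
Photo printing (20 prints) €15.81: labor services → 0% + 2% transit = 2% → €0.3162
Basic car wash €24.43: labor services → 0% + 2% transit = 2% → €0.4886
Vitamin D (90 ct) €18.41: over-the-counter medicine → 9.25% + 0.75% transit = 10% → €1.841
Graphic novel €15.38: books and periodicals → 4% + 2.75% transit = 6.75% → €1.03815
Watch battery replacement €14.65: labor services → 0% + 2% transit = 2% → €0.293
LED flashlight €16.02: all other goods → 3% + 0% transit = 3% → €0.4806
Subtotal = €123.56; unrounded tax = €5.80735 → €5.81; total due = €129.37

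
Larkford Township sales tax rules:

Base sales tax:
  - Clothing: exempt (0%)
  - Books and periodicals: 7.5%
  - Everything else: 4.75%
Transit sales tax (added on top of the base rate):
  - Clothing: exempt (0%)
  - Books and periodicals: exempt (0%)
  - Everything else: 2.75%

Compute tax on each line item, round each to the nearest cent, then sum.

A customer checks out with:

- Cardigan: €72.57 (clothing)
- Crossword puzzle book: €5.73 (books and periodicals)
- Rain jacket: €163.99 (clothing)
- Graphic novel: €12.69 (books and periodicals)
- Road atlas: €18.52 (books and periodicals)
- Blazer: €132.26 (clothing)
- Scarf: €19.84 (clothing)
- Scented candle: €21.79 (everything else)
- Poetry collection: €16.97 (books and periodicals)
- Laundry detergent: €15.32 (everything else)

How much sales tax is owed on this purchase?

€6.82

Cardigan €72.57: clothing → 0% + 0% transit = 0% → €0.00
Crossword puzzle book €5.73: books and periodicals → 7.5% + 0% transit = 7.5% → €0.43
Rain jacket €163.99: clothing → 0% + 0% transit = 0% → €0.00
Graphic novel €12.69: books and periodicals → 7.5% + 0% transit = 7.5% → €0.95
Road atlas €18.52: books and periodicals → 7.5% + 0% transit = 7.5% → €1.39
Blazer €132.26: clothing → 0% + 0% transit = 0% → €0.00
Scarf €19.84: clothing → 0% + 0% transit = 0% → €0.00
Scented candle €21.79: everything else → 4.75% + 2.75% transit = 7.5% → €1.63
Poetry collection €16.97: books and periodicals → 7.5% + 0% transit = 7.5% → €1.27
Laundry detergent €15.32: everything else → 4.75% + 2.75% transit = 7.5% → €1.15
Total tax = €0.43 + €0.95 + €1.39 + €1.63 + €1.27 + €1.15 = €6.82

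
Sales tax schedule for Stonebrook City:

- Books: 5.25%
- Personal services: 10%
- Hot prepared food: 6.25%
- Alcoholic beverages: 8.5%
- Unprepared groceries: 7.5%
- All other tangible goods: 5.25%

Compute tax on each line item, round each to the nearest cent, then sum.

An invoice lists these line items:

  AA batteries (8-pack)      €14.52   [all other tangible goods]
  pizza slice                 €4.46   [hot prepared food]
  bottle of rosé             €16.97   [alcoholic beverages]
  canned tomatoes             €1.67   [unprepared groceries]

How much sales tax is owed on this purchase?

AA batteries (8-pack) €14.52: all other tangible goods → 5.25% → €0.76
Pizza slice €4.46: hot prepared food → 6.25% → €0.28
Bottle of rosé €16.97: alcoholic beverages → 8.5% → €1.44
Canned tomatoes €1.67: unprepared groceries → 7.5% → €0.13
Total tax = €0.76 + €0.28 + €1.44 + €0.13 = €2.61

€2.61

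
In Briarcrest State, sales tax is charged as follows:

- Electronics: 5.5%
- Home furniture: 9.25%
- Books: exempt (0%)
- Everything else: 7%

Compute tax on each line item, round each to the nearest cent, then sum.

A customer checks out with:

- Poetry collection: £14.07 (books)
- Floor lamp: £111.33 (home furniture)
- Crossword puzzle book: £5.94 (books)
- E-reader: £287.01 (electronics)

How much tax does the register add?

£26.09

Poetry collection £14.07: books → 0% → £0.00
Floor lamp £111.33: home furniture → 9.25% → £10.30
Crossword puzzle book £5.94: books → 0% → £0.00
E-reader £287.01: electronics → 5.5% → £15.79
Total tax = £10.30 + £15.79 = £26.09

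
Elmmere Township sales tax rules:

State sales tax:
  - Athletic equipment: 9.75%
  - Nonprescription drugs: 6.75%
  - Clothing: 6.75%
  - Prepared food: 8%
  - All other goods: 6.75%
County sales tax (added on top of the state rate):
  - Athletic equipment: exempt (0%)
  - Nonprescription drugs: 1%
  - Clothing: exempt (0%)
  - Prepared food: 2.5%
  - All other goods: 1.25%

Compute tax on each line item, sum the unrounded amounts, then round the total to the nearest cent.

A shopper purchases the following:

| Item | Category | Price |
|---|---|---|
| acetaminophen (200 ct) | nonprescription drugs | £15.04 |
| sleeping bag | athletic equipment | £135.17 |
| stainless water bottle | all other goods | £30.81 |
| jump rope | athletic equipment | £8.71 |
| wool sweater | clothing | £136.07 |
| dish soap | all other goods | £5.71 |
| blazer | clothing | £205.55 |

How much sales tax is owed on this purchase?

Acetaminophen (200 ct) £15.04: nonprescription drugs → 6.75% + 1% county = 7.75% → £1.1656
Sleeping bag £135.17: athletic equipment → 9.75% + 0% county = 9.75% → £13.179075
Stainless water bottle £30.81: all other goods → 6.75% + 1.25% county = 8% → £2.4648
Jump rope £8.71: athletic equipment → 9.75% + 0% county = 9.75% → £0.849225
Wool sweater £136.07: clothing → 6.75% + 0% county = 6.75% → £9.184725
Dish soap £5.71: all other goods → 6.75% + 1.25% county = 8% → £0.4568
Blazer £205.55: clothing → 6.75% + 0% county = 6.75% → £13.874625
Unrounded tax sum = £41.17485 → £41.17

£41.17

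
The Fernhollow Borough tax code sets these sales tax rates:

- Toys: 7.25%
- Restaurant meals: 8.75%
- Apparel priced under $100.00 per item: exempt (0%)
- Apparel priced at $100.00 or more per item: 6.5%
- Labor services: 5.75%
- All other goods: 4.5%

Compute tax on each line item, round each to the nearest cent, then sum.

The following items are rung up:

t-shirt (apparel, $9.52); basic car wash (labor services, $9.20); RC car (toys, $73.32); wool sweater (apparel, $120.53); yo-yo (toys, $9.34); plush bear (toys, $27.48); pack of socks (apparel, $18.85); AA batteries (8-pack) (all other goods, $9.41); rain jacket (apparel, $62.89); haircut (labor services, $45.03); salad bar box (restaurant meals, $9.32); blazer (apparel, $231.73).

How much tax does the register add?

$35.24

T-shirt $9.52: apparel, under $100.00 → 0% → $0.00
Basic car wash $9.20: labor services → 5.75% → $0.53
RC car $73.32: toys → 7.25% → $5.32
Wool sweater $120.53: apparel, $100.00 or more → 6.5% → $7.83
Yo-yo $9.34: toys → 7.25% → $0.68
Plush bear $27.48: toys → 7.25% → $1.99
Pack of socks $18.85: apparel, under $100.00 → 0% → $0.00
AA batteries (8-pack) $9.41: all other goods → 4.5% → $0.42
Rain jacket $62.89: apparel, under $100.00 → 0% → $0.00
Haircut $45.03: labor services → 5.75% → $2.59
Salad bar box $9.32: restaurant meals → 8.75% → $0.82
Blazer $231.73: apparel, $100.00 or more → 6.5% → $15.06
Total tax = $0.53 + $5.32 + $7.83 + $0.68 + $1.99 + $0.42 + $2.59 + $0.82 + $15.06 = $35.24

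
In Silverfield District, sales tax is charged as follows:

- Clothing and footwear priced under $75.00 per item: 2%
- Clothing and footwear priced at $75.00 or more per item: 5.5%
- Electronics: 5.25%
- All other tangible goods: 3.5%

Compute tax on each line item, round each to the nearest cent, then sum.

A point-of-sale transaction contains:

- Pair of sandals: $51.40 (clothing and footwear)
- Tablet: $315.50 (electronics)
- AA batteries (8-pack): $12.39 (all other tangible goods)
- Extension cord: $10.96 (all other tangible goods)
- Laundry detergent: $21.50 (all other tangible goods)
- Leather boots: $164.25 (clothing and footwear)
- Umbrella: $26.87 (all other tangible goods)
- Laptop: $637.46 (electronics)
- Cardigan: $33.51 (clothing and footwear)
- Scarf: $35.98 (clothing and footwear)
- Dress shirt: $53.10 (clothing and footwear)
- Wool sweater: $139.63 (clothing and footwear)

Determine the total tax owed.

Pair of sandals $51.40: clothing and footwear, under $75.00 → 2% → $1.03
Tablet $315.50: electronics → 5.25% → $16.56
AA batteries (8-pack) $12.39: all other tangible goods → 3.5% → $0.43
Extension cord $10.96: all other tangible goods → 3.5% → $0.38
Laundry detergent $21.50: all other tangible goods → 3.5% → $0.75
Leather boots $164.25: clothing and footwear, $75.00 or more → 5.5% → $9.03
Umbrella $26.87: all other tangible goods → 3.5% → $0.94
Laptop $637.46: electronics → 5.25% → $33.47
Cardigan $33.51: clothing and footwear, under $75.00 → 2% → $0.67
Scarf $35.98: clothing and footwear, under $75.00 → 2% → $0.72
Dress shirt $53.10: clothing and footwear, under $75.00 → 2% → $1.06
Wool sweater $139.63: clothing and footwear, $75.00 or more → 5.5% → $7.68
Total tax = $1.03 + $16.56 + $0.43 + $0.38 + $0.75 + $9.03 + $0.94 + $33.47 + $0.67 + $0.72 + $1.06 + $7.68 = $72.72

$72.72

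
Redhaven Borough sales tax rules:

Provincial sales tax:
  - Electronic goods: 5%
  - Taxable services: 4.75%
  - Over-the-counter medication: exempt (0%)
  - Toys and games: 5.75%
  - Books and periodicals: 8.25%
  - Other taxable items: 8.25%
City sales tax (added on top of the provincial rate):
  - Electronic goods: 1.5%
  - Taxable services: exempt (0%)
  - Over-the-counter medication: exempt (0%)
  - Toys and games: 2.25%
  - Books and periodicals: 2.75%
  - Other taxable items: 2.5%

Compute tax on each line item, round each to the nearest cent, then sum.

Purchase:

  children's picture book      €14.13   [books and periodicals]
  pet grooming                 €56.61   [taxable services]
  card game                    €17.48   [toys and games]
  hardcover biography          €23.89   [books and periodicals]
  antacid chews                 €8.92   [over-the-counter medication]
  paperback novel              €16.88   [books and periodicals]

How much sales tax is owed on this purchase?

€10.13

Children's picture book €14.13: books and periodicals → 8.25% + 2.75% city = 11% → €1.55
Pet grooming €56.61: taxable services → 4.75% + 0% city = 4.75% → €2.69
Card game €17.48: toys and games → 5.75% + 2.25% city = 8% → €1.40
Hardcover biography €23.89: books and periodicals → 8.25% + 2.75% city = 11% → €2.63
Antacid chews €8.92: over-the-counter medication → 0% + 0% city = 0% → €0.00
Paperback novel €16.88: books and periodicals → 8.25% + 2.75% city = 11% → €1.86
Total tax = €1.55 + €2.69 + €1.40 + €2.63 + €1.86 = €10.13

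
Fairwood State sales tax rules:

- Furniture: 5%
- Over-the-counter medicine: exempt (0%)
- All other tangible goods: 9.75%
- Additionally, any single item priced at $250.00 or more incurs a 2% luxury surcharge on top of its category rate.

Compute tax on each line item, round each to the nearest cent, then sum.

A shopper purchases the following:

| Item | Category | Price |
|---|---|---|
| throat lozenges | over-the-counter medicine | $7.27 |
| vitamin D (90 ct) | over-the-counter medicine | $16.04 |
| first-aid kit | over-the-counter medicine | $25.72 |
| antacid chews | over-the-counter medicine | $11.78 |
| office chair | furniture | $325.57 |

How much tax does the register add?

Throat lozenges $7.27: over-the-counter medicine → 0% → $0.00
Vitamin D (90 ct) $16.04: over-the-counter medicine → 0% → $0.00
First-aid kit $25.72: over-the-counter medicine → 0% → $0.00
Antacid chews $11.78: over-the-counter medicine → 0% → $0.00
Office chair $325.57: furniture → 5% + 2% surcharge = 7% → $22.79
Total tax = $22.79

$22.79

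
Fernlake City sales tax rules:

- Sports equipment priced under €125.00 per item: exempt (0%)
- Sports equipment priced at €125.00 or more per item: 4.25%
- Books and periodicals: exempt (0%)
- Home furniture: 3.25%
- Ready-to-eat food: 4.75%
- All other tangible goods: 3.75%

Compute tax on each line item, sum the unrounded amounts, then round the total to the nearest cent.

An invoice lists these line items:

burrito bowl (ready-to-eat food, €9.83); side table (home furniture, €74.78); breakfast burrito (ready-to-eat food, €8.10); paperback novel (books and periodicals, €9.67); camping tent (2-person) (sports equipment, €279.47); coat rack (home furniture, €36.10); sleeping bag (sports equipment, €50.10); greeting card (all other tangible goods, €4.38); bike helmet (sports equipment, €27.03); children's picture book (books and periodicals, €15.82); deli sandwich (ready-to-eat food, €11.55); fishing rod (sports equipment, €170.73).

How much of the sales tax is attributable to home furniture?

€3.60

Side table €74.78: home furniture → 3.25% → €2.43035
Coat rack €36.10: home furniture → 3.25% → €1.17325
Tax on home furniture: unrounded sum = €3.6036 → €3.60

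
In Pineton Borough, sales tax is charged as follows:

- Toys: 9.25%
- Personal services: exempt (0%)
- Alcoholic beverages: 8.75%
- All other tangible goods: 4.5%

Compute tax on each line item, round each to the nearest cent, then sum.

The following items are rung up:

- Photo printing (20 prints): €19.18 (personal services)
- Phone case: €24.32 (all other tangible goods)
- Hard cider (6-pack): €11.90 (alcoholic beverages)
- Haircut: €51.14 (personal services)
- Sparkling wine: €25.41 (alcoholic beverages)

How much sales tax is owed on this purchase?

€4.35

Photo printing (20 prints) €19.18: personal services → 0% → €0.00
Phone case €24.32: all other tangible goods → 4.5% → €1.09
Hard cider (6-pack) €11.90: alcoholic beverages → 8.75% → €1.04
Haircut €51.14: personal services → 0% → €0.00
Sparkling wine €25.41: alcoholic beverages → 8.75% → €2.22
Total tax = €1.09 + €1.04 + €2.22 = €4.35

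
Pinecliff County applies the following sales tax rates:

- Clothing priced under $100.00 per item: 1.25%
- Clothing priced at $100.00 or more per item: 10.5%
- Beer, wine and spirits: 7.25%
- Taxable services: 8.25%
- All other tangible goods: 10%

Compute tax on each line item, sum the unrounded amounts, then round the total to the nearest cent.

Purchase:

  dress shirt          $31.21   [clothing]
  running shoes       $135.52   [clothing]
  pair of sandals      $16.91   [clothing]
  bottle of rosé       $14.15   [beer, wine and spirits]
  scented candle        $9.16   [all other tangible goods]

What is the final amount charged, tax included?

$223.72

Dress shirt $31.21: clothing, under $100.00 → 1.25% → $0.390125
Running shoes $135.52: clothing, $100.00 or more → 10.5% → $14.2296
Pair of sandals $16.91: clothing, under $100.00 → 1.25% → $0.211375
Bottle of rosé $14.15: beer, wine and spirits → 7.25% → $1.025875
Scented candle $9.16: all other tangible goods → 10% → $0.916
Subtotal = $206.95; unrounded tax = $16.772975 → $16.77; total due = $223.72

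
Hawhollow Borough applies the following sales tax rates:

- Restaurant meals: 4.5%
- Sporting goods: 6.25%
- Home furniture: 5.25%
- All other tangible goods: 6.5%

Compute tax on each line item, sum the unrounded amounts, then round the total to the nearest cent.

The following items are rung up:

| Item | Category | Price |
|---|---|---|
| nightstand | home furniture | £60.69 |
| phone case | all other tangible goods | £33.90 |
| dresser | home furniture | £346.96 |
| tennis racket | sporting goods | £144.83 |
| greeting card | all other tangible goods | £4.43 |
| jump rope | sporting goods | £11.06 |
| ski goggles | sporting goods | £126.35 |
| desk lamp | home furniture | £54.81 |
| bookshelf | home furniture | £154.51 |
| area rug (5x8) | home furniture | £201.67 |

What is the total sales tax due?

Nightstand £60.69: home furniture → 5.25% → £3.186225
Phone case £33.90: all other tangible goods → 6.5% → £2.2035
Dresser £346.96: home furniture → 5.25% → £18.2154
Tennis racket £144.83: sporting goods → 6.25% → £9.051875
Greeting card £4.43: all other tangible goods → 6.5% → £0.28795
Jump rope £11.06: sporting goods → 6.25% → £0.69125
Ski goggles £126.35: sporting goods → 6.25% → £7.896875
Desk lamp £54.81: home furniture → 5.25% → £2.877525
Bookshelf £154.51: home furniture → 5.25% → £8.111775
Area rug (5x8) £201.67: home furniture → 5.25% → £10.587675
Unrounded tax sum = £63.11005 → £63.11

£63.11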